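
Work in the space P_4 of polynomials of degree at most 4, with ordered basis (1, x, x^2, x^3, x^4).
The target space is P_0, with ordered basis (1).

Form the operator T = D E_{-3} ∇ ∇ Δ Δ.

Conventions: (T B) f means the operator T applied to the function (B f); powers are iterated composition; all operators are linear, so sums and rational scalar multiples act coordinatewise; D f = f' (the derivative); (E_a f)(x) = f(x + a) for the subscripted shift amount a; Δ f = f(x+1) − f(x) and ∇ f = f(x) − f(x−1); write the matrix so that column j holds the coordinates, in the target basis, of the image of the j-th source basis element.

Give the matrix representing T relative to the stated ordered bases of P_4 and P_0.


the matrix is [[0, 0, 0, 0, 0]] (rows listed top to bottom)

image of 1: 0
image of x: 0
image of x^2: 0
image of x^3: 0
image of x^4: 0
each image's coordinates form column j of the matrix


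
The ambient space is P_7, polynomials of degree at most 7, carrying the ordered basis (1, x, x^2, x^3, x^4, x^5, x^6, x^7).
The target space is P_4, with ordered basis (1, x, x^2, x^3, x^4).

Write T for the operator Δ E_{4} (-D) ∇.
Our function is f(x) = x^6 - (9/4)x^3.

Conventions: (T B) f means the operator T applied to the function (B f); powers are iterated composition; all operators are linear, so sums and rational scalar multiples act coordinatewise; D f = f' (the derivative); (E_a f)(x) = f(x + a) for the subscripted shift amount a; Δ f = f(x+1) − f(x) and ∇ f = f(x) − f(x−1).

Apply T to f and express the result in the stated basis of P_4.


the result is g(x) = -120x^3 - 1440x^2 - 5820x - 15813/2

∇ f = 6x^5 - 15x^4 + 20x^3 - (87/4)x^2 + (51/4)x - 13/4
D ∇ f = 30x^4 - 60x^3 + 60x^2 - (87/2)x + 51/4
(-D) ∇ f = -30x^4 + 60x^3 - 60x^2 + (87/2)x - 51/4
E_{4} (-D) ∇ f = -30x^4 - 420x^3 - 2220x^2 - (10473/2)x - 18555/4
Δ E_{4} (-D) ∇ f = -120x^3 - 1440x^2 - 5820x - 15813/2


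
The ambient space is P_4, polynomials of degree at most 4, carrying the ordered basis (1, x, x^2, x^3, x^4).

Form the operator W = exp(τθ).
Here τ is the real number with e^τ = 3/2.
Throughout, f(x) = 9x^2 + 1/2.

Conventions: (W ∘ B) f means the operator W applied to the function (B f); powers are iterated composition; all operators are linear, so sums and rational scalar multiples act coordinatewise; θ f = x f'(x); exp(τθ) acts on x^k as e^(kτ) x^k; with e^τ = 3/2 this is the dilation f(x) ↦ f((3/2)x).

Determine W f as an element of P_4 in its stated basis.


the result is g(x) = (81/4)x^2 + 1/2

exp(τθ) x^k = e^(kτ) x^k; with e^τ = 3/2 this sends x^k to (3/2)^k x^k
x^2 ↦ 9/4 x^2
applying this coordinatewise to f: exp(τθ) f = (81/4)x^2 + 1/2


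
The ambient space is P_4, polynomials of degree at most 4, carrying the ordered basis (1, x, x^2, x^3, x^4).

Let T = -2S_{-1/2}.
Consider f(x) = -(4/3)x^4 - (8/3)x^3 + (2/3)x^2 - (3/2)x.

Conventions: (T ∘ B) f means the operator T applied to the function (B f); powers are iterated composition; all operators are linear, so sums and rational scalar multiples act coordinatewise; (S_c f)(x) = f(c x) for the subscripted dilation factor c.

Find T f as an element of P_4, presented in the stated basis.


the result is g(x) = (1/6)x^4 - (2/3)x^3 - (1/3)x^2 - (3/2)x

S_{-1/2} f = -(1/12)x^4 + (1/3)x^3 + (1/6)x^2 + (3/4)x
(-2S_{-1/2}) f = (1/6)x^4 - (2/3)x^3 - (1/3)x^2 - (3/2)x


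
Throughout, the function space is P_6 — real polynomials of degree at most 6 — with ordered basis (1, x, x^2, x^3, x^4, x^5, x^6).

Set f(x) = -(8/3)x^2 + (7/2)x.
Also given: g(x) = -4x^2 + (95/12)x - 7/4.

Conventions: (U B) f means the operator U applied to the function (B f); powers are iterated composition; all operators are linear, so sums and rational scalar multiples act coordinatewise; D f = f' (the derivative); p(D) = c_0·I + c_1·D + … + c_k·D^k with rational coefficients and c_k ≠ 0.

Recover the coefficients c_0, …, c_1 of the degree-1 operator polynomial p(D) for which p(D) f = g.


D^0 f = -(8/3)x^2 + (7/2)x
D^1 f = -(16/3)x + 7/2
matching coefficients of g against c_0 f + c_1 Df + … from the top degree down determines the c_i
solution: c_0 = 3/2, c_1 = -1/2

p(D) = (3/2)·I − (1/2)·D, i.e. c_0 = 3/2, c_1 = -1/2


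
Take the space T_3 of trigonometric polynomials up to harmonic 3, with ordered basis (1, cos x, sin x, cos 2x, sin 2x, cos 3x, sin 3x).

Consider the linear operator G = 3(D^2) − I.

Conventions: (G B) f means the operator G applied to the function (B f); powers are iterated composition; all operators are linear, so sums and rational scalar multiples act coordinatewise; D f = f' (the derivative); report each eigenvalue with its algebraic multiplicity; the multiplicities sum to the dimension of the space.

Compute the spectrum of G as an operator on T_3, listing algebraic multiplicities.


λ = -28 (multiplicity 2), λ = -13 (multiplicity 2), λ = -4 (multiplicity 2), λ = -1 (multiplicity 1)

image of 1: -1
image of cos x: -4cos x
image of sin x: -4sin x
image of cos 2x: -13cos 2x
image of sin 2x: -13sin 2x
image of cos 3x: -28cos 3x
image of sin 3x: -28sin 3x
the matrix is diagonal; its diagonal is (-1, -4, -4, -13, -13, -28, -28)
for a triangular matrix the eigenvalues are the diagonal entries, with algebraic multiplicity their repetition count


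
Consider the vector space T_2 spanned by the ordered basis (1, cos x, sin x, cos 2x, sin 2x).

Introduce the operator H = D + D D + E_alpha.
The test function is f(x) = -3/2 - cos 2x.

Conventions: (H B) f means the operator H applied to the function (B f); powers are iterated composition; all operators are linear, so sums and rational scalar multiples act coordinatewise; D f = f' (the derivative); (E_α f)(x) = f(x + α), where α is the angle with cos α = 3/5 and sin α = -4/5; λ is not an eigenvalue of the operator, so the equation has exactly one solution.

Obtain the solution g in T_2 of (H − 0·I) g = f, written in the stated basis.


write g with unknown coordinates in the stated basis and equate coefficients in (H − 0·I) g = f
solving from the highest basis element down gives g = -3/2 + (107/485)cos 2x - (26/485)sin 2x
check: H g = -3/2 - cos 2x
so H g − 0·g = -3/2 - cos 2x = f ✓

g(x) = -3/2 + (107/485)cos 2x - (26/485)sin 2x


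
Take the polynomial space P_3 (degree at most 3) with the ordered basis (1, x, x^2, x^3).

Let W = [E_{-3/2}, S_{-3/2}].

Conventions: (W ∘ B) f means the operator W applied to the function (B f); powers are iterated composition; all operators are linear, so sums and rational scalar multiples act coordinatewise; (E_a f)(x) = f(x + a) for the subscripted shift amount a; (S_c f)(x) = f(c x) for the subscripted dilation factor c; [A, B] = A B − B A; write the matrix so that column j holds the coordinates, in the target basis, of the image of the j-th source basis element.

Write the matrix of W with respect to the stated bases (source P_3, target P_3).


the matrix is [[0, 15/4, 45/16, 945/64]; [0, 0, -45/4, -405/32]; [0, 0, 0, 405/16]; [0, 0, 0, 0]] (rows listed top to bottom)

image of 1: 0
image of x: 15/4
image of x^2: -(45/4)x + 45/16
image of x^3: (405/16)x^2 - (405/32)x + 945/64
each image's coordinates form column j of the matrix


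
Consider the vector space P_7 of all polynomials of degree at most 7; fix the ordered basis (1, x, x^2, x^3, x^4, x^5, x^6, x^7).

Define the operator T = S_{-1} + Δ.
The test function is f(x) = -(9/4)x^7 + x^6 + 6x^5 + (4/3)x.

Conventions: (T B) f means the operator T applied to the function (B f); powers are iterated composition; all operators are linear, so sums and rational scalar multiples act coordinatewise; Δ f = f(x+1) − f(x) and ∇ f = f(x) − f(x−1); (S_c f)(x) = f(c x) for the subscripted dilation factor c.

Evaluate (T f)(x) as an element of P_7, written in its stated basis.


the result is g(x) = (9/4)x^7 - (59/4)x^6 - (189/4)x^5 - (135/4)x^4 + (5/4)x^3 + (111/4)x^2 + (227/12)x + 73/12

S_{-1} f = (9/4)x^7 + x^6 - 6x^5 - (4/3)x
Δ f = -(63/4)x^6 - (165/4)x^5 - (135/4)x^4 + (5/4)x^3 + (111/4)x^2 + (81/4)x + 73/12
(S_{-1} + Δ) f = (9/4)x^7 - (59/4)x^6 - (189/4)x^5 - (135/4)x^4 + (5/4)x^3 + (111/4)x^2 + (227/12)x + 73/12


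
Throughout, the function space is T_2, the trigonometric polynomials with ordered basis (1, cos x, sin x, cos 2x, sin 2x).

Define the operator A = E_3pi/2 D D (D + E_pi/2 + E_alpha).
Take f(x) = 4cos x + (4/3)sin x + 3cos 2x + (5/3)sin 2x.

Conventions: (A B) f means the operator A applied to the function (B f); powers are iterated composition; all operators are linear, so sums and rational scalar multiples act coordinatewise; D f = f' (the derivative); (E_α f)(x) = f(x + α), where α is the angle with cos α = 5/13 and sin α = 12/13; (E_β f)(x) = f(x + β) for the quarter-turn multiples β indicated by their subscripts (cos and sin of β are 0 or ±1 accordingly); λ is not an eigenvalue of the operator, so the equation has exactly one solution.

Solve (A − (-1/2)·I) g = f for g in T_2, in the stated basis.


g(x) = -(1592/939)cos x - (88/313)sin x - (75070/319227)cos 2x + (44602/319227)sin 2x

write g with unknown coordinates in the stated basis and equate coefficients in (A − (-1/2)·I) g = f
solving from the highest basis element down gives g = -(1592/939)cos x - (88/313)sin x - (75070/319227)cos 2x + (44602/319227)sin 2x
check: A g = (4552/939)cos x + (1384/939)sin x + (995216/319227)cos 2x + (509744/319227)sin 2x
so A g − (-1/2)·g = 4cos x + (4/3)sin x + 3cos 2x + (5/3)sin 2x = f ✓


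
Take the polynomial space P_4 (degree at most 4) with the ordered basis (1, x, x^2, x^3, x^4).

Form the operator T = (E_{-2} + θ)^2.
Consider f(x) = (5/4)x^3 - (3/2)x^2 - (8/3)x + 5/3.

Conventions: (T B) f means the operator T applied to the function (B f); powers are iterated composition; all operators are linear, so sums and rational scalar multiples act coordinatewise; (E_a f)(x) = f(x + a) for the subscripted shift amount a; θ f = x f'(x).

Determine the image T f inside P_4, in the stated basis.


E_{-2} f = (5/4)x^3 - 9x^2 + (55/3)x - 9
θ f = (15/4)x^3 - 3x^2 - (8/3)x
(E_{-2} + θ) f = 5x^3 - 12x^2 + (47/3)x - 9
E_{-2} (E_{-2} + θ) f = 5x^3 - 42x^2 + (371/3)x - 385/3
θ (E_{-2} + θ) f = 15x^3 - 24x^2 + (47/3)x
(E_{-2} + θ) (E_{-2} + θ) f = 20x^3 - 66x^2 + (418/3)x - 385/3

the result is g(x) = 20x^3 - 66x^2 + (418/3)x - 385/3


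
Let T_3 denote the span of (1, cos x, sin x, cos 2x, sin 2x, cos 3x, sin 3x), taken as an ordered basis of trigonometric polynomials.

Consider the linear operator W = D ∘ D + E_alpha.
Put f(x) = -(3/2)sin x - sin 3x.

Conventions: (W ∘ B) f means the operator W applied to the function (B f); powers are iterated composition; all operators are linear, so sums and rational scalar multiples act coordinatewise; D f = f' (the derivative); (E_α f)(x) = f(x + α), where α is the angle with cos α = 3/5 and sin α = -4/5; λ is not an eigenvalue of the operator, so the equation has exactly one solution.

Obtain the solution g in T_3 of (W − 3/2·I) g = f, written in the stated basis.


the image equals g(x) = -(24/85)cos x + (57/85)sin x - (176/65453)cos 3x + (5718/65453)sin 3x

write g with unknown coordinates in the stated basis and equate coefficients in (W − 3/2·I) g = f
solving from the highest basis element down gives g = -(24/85)cos x + (57/85)sin x - (176/65453)cos 3x + (5718/65453)sin 3x
check: W g = -(36/85)cos x - (42/85)sin x - (264/65453)cos 3x - (56876/65453)sin 3x
so W g − 3/2·g = -(3/2)sin x - sin 3x = f ✓


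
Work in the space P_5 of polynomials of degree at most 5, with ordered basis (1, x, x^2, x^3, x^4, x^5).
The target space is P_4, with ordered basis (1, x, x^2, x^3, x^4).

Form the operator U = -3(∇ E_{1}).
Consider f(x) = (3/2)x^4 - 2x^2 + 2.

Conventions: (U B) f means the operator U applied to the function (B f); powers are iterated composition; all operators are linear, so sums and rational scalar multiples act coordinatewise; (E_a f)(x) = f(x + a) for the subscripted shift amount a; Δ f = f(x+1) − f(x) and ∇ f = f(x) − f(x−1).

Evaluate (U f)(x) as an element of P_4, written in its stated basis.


the result is g(x) = -18x^3 - 27x^2 - 6x + 3/2

E_{1} f = (3/2)x^4 + 6x^3 + 7x^2 + 2x + 3/2
∇ E_{1} f = 6x^3 + 9x^2 + 2x - 1/2
(-3(∇ E_{1})) f = -18x^3 - 27x^2 - 6x + 3/2


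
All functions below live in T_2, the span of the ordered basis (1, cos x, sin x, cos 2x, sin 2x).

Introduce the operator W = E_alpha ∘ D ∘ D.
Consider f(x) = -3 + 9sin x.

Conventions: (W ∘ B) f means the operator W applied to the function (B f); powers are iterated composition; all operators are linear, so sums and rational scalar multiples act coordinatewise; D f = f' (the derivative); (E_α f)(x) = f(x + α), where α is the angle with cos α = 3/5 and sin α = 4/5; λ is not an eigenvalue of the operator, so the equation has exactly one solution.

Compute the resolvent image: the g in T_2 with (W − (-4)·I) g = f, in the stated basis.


write g with unknown coordinates in the stated basis and equate coefficients in (W − (-4)·I) g = f
solving from the highest basis element down gives g = -3/4 + (36/61)cos x + (153/61)sin x
check: W g = -(144/61)cos x - (63/61)sin x
so W g − (-4)·g = -3 + 9sin x = f ✓

the image equals g(x) = -3/4 + (36/61)cos x + (153/61)sin x


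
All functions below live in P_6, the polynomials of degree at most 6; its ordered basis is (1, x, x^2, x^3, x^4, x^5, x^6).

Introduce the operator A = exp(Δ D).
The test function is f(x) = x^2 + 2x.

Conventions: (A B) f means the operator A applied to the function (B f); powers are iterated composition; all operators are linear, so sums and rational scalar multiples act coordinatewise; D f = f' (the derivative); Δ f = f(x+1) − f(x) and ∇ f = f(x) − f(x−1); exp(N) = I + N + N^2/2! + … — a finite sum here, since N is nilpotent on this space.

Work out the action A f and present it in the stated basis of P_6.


order-1 term: 2
the series for exp(Δ D) f terminates at order 1
exp(Δ D) f = x^2 + 2x + 2

the image equals g(x) = x^2 + 2x + 2


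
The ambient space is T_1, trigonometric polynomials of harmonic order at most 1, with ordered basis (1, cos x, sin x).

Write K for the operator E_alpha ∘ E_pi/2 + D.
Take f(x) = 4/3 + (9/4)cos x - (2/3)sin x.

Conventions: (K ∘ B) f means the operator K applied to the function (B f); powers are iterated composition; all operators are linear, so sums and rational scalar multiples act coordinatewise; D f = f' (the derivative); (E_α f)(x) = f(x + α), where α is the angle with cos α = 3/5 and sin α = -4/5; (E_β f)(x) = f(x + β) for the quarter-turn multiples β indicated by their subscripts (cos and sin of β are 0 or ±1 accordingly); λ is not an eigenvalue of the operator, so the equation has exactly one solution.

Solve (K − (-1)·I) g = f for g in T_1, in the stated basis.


the result is g(x) = 2/3 + (307/348)cos x + (12/29)sin x

write g with unknown coordinates in the stated basis and equate coefficients in (K − (-1)·I) g = f
solving from the highest basis element down gives g = 2/3 + (307/348)cos x + (12/29)sin x
check: K g = 2/3 + (119/87)cos x - (94/87)sin x
so K g − (-1)·g = 4/3 + (9/4)cos x - (2/3)sin x = f ✓


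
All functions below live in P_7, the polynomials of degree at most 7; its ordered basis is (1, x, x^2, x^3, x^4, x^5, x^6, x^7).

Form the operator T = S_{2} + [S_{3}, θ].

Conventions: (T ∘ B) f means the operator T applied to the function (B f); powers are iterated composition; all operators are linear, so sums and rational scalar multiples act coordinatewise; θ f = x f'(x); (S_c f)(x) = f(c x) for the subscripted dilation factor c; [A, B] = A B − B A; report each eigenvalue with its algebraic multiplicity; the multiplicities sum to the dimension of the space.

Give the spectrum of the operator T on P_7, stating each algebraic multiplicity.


image of 1: 1
image of x: 2x
image of x^2: 4x^2
image of x^3: 8x^3
image of x^4: 16x^4
image of x^5: 32x^5
image of x^6: 64x^6
image of x^7: 128x^7
the matrix is upper triangular; its diagonal is (1, 2, 4, 8, 16, 32, 64, 128)
for a triangular matrix the eigenvalues are the diagonal entries, with algebraic multiplicity their repetition count

λ = 1 (multiplicity 1), λ = 2 (multiplicity 1), λ = 4 (multiplicity 1), λ = 8 (multiplicity 1), λ = 16 (multiplicity 1), λ = 32 (multiplicity 1), λ = 64 (multiplicity 1), λ = 128 (multiplicity 1)


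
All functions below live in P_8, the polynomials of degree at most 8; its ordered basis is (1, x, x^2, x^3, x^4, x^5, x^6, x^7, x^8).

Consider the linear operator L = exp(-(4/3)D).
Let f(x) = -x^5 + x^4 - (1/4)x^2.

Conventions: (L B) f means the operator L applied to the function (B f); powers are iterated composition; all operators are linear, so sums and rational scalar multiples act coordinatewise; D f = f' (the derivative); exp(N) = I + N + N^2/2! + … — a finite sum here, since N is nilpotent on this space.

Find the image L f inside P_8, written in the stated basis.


order-1 term: (20/3)x^4 - (16/3)x^3 + (2/3)x
order-2 term: -(160/9)x^3 + (32/3)x^2 - 4/9
order-3 term: (640/27)x^2 - (256/27)x
order-4 term: -(1280/81)x + 256/81
order-5 term: 1024/243
the series for exp(-(4/3)D) f terminates at order 5
exp(-(4/3)D) f = -x^5 + (23/3)x^4 - (208/9)x^3 + (3685/108)x^2 - (1994/81)x + 1684/243

g(x) = -x^5 + (23/3)x^4 - (208/9)x^3 + (3685/108)x^2 - (1994/81)x + 1684/243


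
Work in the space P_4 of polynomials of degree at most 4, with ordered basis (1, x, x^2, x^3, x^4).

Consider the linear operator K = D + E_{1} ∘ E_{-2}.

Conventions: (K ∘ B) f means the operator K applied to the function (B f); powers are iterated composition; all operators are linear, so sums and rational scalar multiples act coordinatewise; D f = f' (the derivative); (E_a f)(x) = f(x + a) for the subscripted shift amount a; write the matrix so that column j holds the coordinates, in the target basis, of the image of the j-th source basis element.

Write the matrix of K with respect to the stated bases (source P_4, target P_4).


image of 1: 1
image of x: x
image of x^2: x^2 + 1
image of x^3: x^3 + 3x - 1
image of x^4: x^4 + 6x^2 - 4x + 1
each image's coordinates form column j of the matrix

the matrix is [[1, 0, 1, -1, 1]; [0, 1, 0, 3, -4]; [0, 0, 1, 0, 6]; [0, 0, 0, 1, 0]; [0, 0, 0, 0, 1]] (rows listed top to bottom)


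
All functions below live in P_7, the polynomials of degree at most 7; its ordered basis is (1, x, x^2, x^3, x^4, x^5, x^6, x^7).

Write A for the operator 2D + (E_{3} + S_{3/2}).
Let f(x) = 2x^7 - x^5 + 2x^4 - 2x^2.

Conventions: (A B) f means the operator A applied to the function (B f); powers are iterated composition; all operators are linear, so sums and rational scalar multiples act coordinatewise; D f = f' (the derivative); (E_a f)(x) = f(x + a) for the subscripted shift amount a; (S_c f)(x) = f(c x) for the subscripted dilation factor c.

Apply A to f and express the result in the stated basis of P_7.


D f = 14x^6 - 5x^4 + 8x^3 - 4x
(2D) f = 28x^6 - 10x^4 + 16x^3 - 8x
E_{3} f = 2x^7 + 42x^6 + 377x^5 + 1877x^4 + 5604x^3 + 10042x^2 + 10005x + 4275
S_{3/2} f = (2187/64)x^7 - (243/32)x^5 + (81/8)x^4 - (9/2)x^2
(E_{3} + S_{3/2}) f = (2315/64)x^7 + 42x^6 + (11821/32)x^5 + (15097/8)x^4 + 5604x^3 + (20075/2)x^2 + 10005x + 4275
(2D + (E_{3} + S_{3/2})) f = (2315/64)x^7 + 70x^6 + (11821/32)x^5 + (15017/8)x^4 + 5620x^3 + (20075/2)x^2 + 9997x + 4275

the image equals g(x) = (2315/64)x^7 + 70x^6 + (11821/32)x^5 + (15017/8)x^4 + 5620x^3 + (20075/2)x^2 + 9997x + 4275


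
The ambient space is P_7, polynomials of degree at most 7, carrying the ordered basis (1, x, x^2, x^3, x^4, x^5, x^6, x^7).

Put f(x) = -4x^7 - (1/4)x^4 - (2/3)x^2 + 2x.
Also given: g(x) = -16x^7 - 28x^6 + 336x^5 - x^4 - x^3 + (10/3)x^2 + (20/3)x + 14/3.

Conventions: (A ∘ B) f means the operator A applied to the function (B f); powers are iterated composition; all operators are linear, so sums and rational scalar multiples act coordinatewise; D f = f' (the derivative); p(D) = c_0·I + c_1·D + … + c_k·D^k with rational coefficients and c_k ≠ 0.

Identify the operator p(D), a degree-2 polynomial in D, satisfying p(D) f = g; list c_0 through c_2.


c_0 = 4, c_1 = 1, c_2 = -2

D^0 f = -4x^7 - (1/4)x^4 - (2/3)x^2 + 2x
D^1 f = -28x^6 - x^3 - (4/3)x + 2
D^2 f = -168x^5 - 3x^2 - 4/3
matching coefficients of g against c_0 f + c_1 Df + … from the top degree down determines the c_i
solution: c_0 = 4, c_1 = 1, c_2 = -2


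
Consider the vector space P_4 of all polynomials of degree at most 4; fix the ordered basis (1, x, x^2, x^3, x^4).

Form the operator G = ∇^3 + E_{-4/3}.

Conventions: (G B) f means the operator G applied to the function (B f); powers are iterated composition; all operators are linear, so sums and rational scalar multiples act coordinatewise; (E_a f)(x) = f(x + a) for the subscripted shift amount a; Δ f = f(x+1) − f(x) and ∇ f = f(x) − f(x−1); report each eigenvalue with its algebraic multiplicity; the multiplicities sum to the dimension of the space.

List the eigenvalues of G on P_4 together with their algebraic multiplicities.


λ = 1 (multiplicity 5)

image of 1: 1
image of x: x - 4/3
image of x^2: x^2 - (8/3)x + 16/9
image of x^3: x^3 - 4x^2 + (16/3)x + 98/27
image of x^4: x^4 - (16/3)x^3 + (32/3)x^2 + (392/27)x - 2660/81
the matrix is upper triangular; its diagonal is (1, 1, 1, 1, 1)
for a triangular matrix the eigenvalues are the diagonal entries, with algebraic multiplicity their repetition count


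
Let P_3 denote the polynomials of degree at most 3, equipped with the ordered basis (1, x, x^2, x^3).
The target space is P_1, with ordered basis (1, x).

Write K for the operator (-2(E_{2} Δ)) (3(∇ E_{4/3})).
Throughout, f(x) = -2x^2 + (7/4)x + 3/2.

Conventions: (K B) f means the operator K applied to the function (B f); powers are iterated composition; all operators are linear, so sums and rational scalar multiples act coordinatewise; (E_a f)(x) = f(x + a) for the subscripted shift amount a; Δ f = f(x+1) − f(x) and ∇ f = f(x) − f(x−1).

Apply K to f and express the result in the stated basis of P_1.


the result is g(x) = 24

E_{4/3} f = -2x^2 - (43/12)x + 5/18
∇ E_{4/3} f = -4x - 19/12
(3(∇ E_{4/3})) f = -12x - 19/4
Δ (3(∇ E_{4/3})) f = -12
E_{2} Δ (3(∇ E_{4/3})) f = -12
(-2(E_{2} Δ)) (3(∇ E_{4/3})) f = 24


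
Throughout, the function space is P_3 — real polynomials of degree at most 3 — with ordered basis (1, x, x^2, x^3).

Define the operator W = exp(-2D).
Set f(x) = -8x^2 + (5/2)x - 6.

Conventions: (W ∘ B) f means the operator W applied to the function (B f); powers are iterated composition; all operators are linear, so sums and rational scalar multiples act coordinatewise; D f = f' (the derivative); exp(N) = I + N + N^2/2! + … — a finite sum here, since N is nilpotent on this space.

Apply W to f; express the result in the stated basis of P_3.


order-1 term: 32x - 5
order-2 term: -32
the series for exp(-2D) f terminates at order 2
exp(-2D) f = -8x^2 + (69/2)x - 43

g(x) = -8x^2 + (69/2)x - 43


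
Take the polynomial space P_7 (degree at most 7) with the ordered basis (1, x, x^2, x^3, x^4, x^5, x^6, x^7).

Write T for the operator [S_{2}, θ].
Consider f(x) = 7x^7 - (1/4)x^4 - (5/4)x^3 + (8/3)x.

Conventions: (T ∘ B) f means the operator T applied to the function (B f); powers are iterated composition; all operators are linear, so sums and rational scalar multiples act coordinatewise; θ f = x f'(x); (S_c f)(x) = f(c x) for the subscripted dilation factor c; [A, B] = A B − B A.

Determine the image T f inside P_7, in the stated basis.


θ f = 49x^7 - x^4 - (15/4)x^3 + (8/3)x
S_{2} θ f = 6272x^7 - 16x^4 - 30x^3 + (16/3)x
S_{2} f = 896x^7 - 4x^4 - 10x^3 + (16/3)x
θ S_{2} f = 6272x^7 - 16x^4 - 30x^3 + (16/3)x
[S_{2}, θ] f = 0

the result is g(x) = 0


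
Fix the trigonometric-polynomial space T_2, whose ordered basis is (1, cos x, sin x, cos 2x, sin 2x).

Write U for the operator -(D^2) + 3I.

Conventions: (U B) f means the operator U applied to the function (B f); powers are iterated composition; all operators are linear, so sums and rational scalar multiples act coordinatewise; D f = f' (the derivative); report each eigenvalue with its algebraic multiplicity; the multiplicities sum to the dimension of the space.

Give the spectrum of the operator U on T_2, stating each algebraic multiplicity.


image of 1: 3
image of cos x: 4cos x
image of sin x: 4sin x
image of cos 2x: 7cos 2x
image of sin 2x: 7sin 2x
the matrix is diagonal; its diagonal is (3, 4, 4, 7, 7)
for a triangular matrix the eigenvalues are the diagonal entries, with algebraic multiplicity their repetition count

λ = 3 (multiplicity 1), λ = 4 (multiplicity 2), λ = 7 (multiplicity 2)


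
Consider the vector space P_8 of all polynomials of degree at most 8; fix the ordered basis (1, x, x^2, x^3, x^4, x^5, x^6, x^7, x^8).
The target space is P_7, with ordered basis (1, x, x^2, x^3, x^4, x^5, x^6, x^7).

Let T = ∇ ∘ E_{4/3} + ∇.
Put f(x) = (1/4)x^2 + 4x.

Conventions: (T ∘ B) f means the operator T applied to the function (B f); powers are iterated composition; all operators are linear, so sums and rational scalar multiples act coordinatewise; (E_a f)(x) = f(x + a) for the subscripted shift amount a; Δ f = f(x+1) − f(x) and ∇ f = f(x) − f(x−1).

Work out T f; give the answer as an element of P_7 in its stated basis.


g(x) = x + 49/6

E_{4/3} f = (1/4)x^2 + (14/3)x + 52/9
∇ E_{4/3} f = (1/2)x + 53/12
∇ f = (1/2)x + 15/4
(∇ ∘ E_{4/3} + ∇) f = x + 49/6


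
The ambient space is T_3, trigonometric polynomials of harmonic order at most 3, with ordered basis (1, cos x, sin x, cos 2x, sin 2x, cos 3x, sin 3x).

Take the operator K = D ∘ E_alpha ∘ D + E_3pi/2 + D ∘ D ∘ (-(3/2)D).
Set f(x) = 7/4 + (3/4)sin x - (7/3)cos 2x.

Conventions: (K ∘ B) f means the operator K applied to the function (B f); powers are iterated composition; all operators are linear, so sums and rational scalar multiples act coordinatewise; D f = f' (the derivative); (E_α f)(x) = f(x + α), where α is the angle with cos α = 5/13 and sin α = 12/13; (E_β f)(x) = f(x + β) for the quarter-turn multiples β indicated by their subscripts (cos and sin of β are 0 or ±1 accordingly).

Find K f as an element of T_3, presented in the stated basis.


D f = (3/4)cos x + (14/3)sin 2x
E_alpha D f = (15/52)cos x - (9/13)sin x + (560/169)cos 2x - (1666/507)sin 2x
D E_alpha D f = -(9/13)cos x - (15/52)sin x - (3332/507)cos 2x - (1120/169)sin 2x
E_3pi/2 f = 7/4 - (3/4)cos x + (7/3)cos 2x
D f = (3/4)cos x + (14/3)sin 2x
(-(3/2)D) f = -(9/8)cos x - 7sin 2x
D (-(3/2)D) f = (9/8)sin x - 14cos 2x
D D (-(3/2)D) f = (9/8)cos x + 28sin 2x
(D ∘ E_alpha ∘ D + E_3pi/2 + D ∘ D ∘ (-(3/2)D)) f = 7/4 - (33/104)cos x - (15/52)sin x - (2149/507)cos 2x + (3612/169)sin 2x

the result is g(x) = 7/4 - (33/104)cos x - (15/52)sin x - (2149/507)cos 2x + (3612/169)sin 2x


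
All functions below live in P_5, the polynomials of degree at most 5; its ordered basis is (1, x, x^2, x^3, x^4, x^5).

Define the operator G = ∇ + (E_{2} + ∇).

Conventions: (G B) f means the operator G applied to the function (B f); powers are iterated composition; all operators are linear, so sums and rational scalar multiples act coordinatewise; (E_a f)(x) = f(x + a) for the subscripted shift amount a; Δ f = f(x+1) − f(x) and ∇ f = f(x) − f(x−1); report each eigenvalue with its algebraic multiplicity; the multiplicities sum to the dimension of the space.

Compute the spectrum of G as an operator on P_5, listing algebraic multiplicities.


λ = 1 (multiplicity 6)

image of 1: 1
image of x: x + 4
image of x^2: x^2 + 8x + 2
image of x^3: x^3 + 12x^2 + 6x + 10
image of x^4: x^4 + 16x^3 + 12x^2 + 40x + 14
image of x^5: x^5 + 20x^4 + 20x^3 + 100x^2 + 70x + 34
the matrix is upper triangular; its diagonal is (1, 1, 1, 1, 1, 1)
for a triangular matrix the eigenvalues are the diagonal entries, with algebraic multiplicity their repetition count


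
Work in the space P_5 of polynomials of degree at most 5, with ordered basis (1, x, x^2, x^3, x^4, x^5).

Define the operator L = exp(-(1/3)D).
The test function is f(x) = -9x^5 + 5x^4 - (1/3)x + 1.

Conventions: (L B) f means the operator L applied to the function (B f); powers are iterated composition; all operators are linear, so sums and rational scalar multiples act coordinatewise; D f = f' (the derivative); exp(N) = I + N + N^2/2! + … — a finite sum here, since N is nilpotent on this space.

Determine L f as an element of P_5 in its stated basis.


g(x) = -9x^5 + 20x^4 - (50/3)x^3 + (20/3)x^2 - (44/27)x + 98/81

order-1 term: 15x^4 - (20/3)x^3 + 1/9
order-2 term: -10x^3 + (10/3)x^2
order-3 term: (10/3)x^2 - (20/27)x
order-4 term: -(5/9)x + 5/81
order-5 term: 1/27
the series for exp(-(1/3)D) f terminates at order 5
exp(-(1/3)D) f = -9x^5 + 20x^4 - (50/3)x^3 + (20/3)x^2 - (44/27)x + 98/81


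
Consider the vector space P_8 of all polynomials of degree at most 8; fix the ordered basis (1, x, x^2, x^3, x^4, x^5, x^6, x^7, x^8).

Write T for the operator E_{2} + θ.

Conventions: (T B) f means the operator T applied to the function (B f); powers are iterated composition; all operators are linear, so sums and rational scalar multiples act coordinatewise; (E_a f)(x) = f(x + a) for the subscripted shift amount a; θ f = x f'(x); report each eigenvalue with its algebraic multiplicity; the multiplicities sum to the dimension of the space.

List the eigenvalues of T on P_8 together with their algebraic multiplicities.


image of 1: 1
image of x: 2x + 2
image of x^2: 3x^2 + 4x + 4
image of x^3: 4x^3 + 6x^2 + 12x + 8
image of x^4: 5x^4 + 8x^3 + 24x^2 + 32x + 16
image of x^5: 6x^5 + 10x^4 + 40x^3 + 80x^2 + 80x + 32
image of x^6: 7x^6 + 12x^5 + 60x^4 + 160x^3 + 240x^2 + 192x + 64
image of x^7: 8x^7 + 14x^6 + 84x^5 + 280x^4 + 560x^3 + 672x^2 + 448x + 128
image of x^8: 9x^8 + 16x^7 + 112x^6 + 448x^5 + 1120x^4 + 1792x^3 + 1792x^2 + 1024x + 256
the matrix is upper triangular; its diagonal is (1, 2, 3, 4, 5, 6, 7, 8, 9)
for a triangular matrix the eigenvalues are the diagonal entries, with algebraic multiplicity their repetition count

λ = 1 (multiplicity 1), λ = 2 (multiplicity 1), λ = 3 (multiplicity 1), λ = 4 (multiplicity 1), λ = 5 (multiplicity 1), λ = 6 (multiplicity 1), λ = 7 (multiplicity 1), λ = 8 (multiplicity 1), λ = 9 (multiplicity 1)


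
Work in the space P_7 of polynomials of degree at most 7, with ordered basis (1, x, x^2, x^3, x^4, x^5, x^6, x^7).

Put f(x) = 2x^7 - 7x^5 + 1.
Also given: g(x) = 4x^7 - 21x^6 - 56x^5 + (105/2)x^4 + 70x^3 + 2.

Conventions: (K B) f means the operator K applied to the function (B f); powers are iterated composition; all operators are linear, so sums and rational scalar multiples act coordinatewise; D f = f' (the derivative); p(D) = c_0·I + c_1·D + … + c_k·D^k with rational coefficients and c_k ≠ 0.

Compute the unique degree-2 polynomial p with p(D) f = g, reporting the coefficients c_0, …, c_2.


c_0 = 2, c_1 = -3/2, c_2 = -1/2

D^0 f = 2x^7 - 7x^5 + 1
D^1 f = 14x^6 - 35x^4
D^2 f = 84x^5 - 140x^3
matching coefficients of g against c_0 f + c_1 Df + … from the top degree down determines the c_i
solution: c_0 = 2, c_1 = -3/2, c_2 = -1/2


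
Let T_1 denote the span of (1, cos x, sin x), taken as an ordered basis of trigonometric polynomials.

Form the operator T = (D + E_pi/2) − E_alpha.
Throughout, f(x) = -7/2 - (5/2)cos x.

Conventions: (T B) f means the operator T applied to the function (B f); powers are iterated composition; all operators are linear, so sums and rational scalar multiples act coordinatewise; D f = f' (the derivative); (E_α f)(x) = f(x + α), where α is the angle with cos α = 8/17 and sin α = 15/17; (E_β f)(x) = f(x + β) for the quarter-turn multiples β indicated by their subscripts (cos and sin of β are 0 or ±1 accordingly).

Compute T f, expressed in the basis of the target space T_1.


the result is g(x) = (20/17)cos x + (95/34)sin x

D f = (5/2)sin x
E_pi/2 f = -7/2 + (5/2)sin x
(D + E_pi/2) f = -7/2 + 5sin x
E_alpha f = -7/2 - (20/17)cos x + (75/34)sin x
(-E_alpha) f = 7/2 + (20/17)cos x - (75/34)sin x
((D + E_pi/2) − E_alpha) f = (20/17)cos x + (95/34)sin x


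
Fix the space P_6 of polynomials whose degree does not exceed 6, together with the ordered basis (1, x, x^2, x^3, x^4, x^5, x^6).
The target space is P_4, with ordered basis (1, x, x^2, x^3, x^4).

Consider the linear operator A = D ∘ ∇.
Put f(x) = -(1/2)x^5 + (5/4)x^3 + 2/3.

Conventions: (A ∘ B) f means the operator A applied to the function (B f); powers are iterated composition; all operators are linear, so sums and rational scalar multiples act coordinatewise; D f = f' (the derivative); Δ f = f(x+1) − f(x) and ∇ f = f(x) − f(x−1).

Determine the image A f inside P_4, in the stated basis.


∇ f = -(5/2)x^4 + 5x^3 - (5/4)x^2 - (5/4)x + 3/4
D ∇ f = -10x^3 + 15x^2 - (5/2)x - 5/4

g(x) = -10x^3 + 15x^2 - (5/2)x - 5/4


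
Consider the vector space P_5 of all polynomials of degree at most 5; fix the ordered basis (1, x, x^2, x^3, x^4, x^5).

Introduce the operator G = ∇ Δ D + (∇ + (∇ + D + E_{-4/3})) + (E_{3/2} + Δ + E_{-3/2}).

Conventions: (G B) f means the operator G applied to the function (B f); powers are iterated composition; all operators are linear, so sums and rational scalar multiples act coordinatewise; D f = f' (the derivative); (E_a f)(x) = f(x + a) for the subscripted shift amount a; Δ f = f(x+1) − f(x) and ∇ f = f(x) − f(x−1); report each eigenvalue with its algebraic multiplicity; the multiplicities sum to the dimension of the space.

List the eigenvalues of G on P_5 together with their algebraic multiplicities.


image of 1: 3
image of x: 3x + 8/3
image of x^2: 3x^2 + (16/3)x + 95/18
image of x^3: 3x^3 + 8x^2 + (95/6)x + 179/27
image of x^4: 3x^4 + (32/3)x^3 + (95/3)x^2 + (716/27)x + 7961/648
image of x^5: 3x^5 + (40/3)x^4 + (475/9)x^3 + (1790/27)x^2 + (39805/648)x + 2135/243
the matrix is upper triangular; its diagonal is (3, 3, 3, 3, 3, 3)
for a triangular matrix the eigenvalues are the diagonal entries, with algebraic multiplicity their repetition count

λ = 3 (multiplicity 6)


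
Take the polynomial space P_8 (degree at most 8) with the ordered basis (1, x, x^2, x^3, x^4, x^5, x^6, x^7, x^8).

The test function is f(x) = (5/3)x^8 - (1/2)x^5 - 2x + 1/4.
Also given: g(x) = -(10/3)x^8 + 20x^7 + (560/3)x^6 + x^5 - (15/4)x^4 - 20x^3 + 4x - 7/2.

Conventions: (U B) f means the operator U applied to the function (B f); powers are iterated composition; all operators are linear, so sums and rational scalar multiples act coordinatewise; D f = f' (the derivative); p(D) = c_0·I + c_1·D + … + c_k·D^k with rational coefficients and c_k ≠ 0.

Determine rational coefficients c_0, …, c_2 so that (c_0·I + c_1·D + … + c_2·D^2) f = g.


D^0 f = (5/3)x^8 - (1/2)x^5 - 2x + 1/4
D^1 f = (40/3)x^7 - (5/2)x^4 - 2
D^2 f = (280/3)x^6 - 10x^3
matching coefficients of g against c_0 f + c_1 Df + … from the top degree down determines the c_i
solution: c_0 = -2, c_1 = 3/2, c_2 = 2

c_0 = -2, c_1 = 3/2, c_2 = 2


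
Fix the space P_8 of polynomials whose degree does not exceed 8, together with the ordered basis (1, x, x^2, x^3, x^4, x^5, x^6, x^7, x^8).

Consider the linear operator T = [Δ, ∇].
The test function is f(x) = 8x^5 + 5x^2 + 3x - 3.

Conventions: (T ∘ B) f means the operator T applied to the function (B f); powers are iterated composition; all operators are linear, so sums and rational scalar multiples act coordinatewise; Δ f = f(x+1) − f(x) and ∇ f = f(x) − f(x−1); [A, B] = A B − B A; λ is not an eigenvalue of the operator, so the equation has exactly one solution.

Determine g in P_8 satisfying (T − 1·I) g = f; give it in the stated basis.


the result is g(x) = -8x^5 - 5x^2 - 3x + 3

write g with unknown coordinates in the stated basis and equate coefficients in (T − 1·I) g = f
solving from the highest basis element down gives g = -8x^5 - 5x^2 - 3x + 3
check: T g = 0
so T g − 1·g = 8x^5 + 5x^2 + 3x - 3 = f ✓


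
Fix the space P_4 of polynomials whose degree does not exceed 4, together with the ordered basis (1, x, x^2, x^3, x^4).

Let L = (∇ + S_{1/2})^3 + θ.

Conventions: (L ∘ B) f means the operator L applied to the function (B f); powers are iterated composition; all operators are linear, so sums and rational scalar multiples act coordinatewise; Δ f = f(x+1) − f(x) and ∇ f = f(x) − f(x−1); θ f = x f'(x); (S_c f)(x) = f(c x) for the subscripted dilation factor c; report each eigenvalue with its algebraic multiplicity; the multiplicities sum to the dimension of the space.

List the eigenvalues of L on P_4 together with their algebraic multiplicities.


λ = 1 (multiplicity 1), λ = 9/8 (multiplicity 1), λ = 129/64 (multiplicity 1), λ = 1537/512 (multiplicity 1), λ = 16385/4096 (multiplicity 1)

image of 1: 1
image of x: (9/8)x + 7/4
image of x^2: (129/64)x^2 + (7/8)x + 35/16
image of x^3: (1537/512)x^3 + (21/64)x^2 + (273/64)x - 119/64
image of x^4: (16385/4096)x^4 + (7/64)x^3 + (609/128)x^2 + (457/64)x - 4657/256
the matrix is upper triangular; its diagonal is (1, 9/8, 129/64, 1537/512, 16385/4096)
for a triangular matrix the eigenvalues are the diagonal entries, with algebraic multiplicity their repetition count


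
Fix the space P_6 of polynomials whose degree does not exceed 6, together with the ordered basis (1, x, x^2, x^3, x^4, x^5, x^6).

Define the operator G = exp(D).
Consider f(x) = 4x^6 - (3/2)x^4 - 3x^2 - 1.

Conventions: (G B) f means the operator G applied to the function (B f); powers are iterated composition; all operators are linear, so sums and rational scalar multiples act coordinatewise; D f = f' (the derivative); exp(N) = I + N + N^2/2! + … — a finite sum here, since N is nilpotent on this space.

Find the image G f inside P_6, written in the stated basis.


order-1 term: 24x^5 - 6x^3 - 6x
order-2 term: 60x^4 - 9x^2 - 3
order-3 term: 80x^3 - 6x
order-4 term: 60x^2 - 3/2
order-5 term: 24x
order-6 term: 4
the series for exp(D) f terminates at order 6
exp(D) f = 4x^6 + 24x^5 + (117/2)x^4 + 74x^3 + 48x^2 + 12x - 3/2

the image equals g(x) = 4x^6 + 24x^5 + (117/2)x^4 + 74x^3 + 48x^2 + 12x - 3/2


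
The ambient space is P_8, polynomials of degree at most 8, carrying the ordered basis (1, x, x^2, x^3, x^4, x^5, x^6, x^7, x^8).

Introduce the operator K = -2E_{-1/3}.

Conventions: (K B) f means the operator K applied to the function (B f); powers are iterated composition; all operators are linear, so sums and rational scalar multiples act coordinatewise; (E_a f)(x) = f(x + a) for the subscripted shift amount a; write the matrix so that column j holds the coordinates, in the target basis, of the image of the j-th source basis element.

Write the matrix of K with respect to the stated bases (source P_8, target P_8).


image of 1: -2
image of x: -2x + 2/3
image of x^2: -2x^2 + (4/3)x - 2/9
image of x^3: -2x^3 + 2x^2 - (2/3)x + 2/27
image of x^4: -2x^4 + (8/3)x^3 - (4/3)x^2 + (8/27)x - 2/81
image of x^5: -2x^5 + (10/3)x^4 - (20/9)x^3 + (20/27)x^2 - (10/81)x + 2/243
image of x^6: -2x^6 + 4x^5 - (10/3)x^4 + (40/27)x^3 - (10/27)x^2 + (4/81)x - 2/729
image of x^7: -2x^7 + (14/3)x^6 - (14/3)x^5 + (70/27)x^4 - (70/81)x^3 + (14/81)x^2 - (14/729)x + 2/2187
image of x^8: -2x^8 + (16/3)x^7 - (56/9)x^6 + (112/27)x^5 - (140/81)x^4 + (112/243)x^3 - (56/729)x^2 + (16/2187)x - 2/6561
each image's coordinates form column j of the matrix

the matrix is [[-2, 2/3, -2/9, 2/27, -2/81, 2/243, -2/729, 2/2187, -2/6561]; [0, -2, 4/3, -2/3, 8/27, -10/81, 4/81, -14/729, 16/2187]; [0, 0, -2, 2, -4/3, 20/27, -10/27, 14/81, -56/729]; [0, 0, 0, -2, 8/3, -20/9, 40/27, -70/81, 112/243]; [0, 0, 0, 0, -2, 10/3, -10/3, 70/27, -140/81]; [0, 0, 0, 0, 0, -2, 4, -14/3, 112/27]; [0, 0, 0, 0, 0, 0, -2, 14/3, -56/9]; [0, 0, 0, 0, 0, 0, 0, -2, 16/3]; [0, 0, 0, 0, 0, 0, 0, 0, -2]] (rows listed top to bottom)


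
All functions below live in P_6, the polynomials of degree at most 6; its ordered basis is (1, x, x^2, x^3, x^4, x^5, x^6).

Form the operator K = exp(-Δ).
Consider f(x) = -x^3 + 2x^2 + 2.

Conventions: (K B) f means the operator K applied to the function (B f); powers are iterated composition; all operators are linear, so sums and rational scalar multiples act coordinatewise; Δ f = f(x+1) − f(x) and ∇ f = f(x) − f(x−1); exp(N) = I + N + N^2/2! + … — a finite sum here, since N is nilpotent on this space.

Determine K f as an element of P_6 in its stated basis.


g(x) = -x^3 + 5x^2 - 4x + 1

order-1 term: 3x^2 - x - 1
order-2 term: -3x - 1
order-3 term: 1
the series for exp(-Δ) f terminates at order 3
exp(-Δ) f = -x^3 + 5x^2 - 4x + 1
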